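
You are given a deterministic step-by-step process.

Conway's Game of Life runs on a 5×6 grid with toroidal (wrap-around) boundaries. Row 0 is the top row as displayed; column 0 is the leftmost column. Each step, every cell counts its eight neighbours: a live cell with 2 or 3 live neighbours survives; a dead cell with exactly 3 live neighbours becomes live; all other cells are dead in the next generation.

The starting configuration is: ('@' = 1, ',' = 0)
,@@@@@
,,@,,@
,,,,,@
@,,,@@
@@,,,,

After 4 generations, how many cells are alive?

t=0: ,@@@@@
,,@,,@
,,,,,@
@,,,@@
@@,,,,
t=1: ,,,@@@
,@@,,@
,,,,,,
,@,,@,
,,,,,,
t=2: @,@@@@
@,@@,@
@@@,,,
,,,,,,
,,,@,@
t=3: ,,,,,,
,,,,,,
@,@@,@
@@@,,,
@,@@,@
t=4: ,,,,,,
,,,,,,
@,@@,@
,,,,,,
@,@@,@

8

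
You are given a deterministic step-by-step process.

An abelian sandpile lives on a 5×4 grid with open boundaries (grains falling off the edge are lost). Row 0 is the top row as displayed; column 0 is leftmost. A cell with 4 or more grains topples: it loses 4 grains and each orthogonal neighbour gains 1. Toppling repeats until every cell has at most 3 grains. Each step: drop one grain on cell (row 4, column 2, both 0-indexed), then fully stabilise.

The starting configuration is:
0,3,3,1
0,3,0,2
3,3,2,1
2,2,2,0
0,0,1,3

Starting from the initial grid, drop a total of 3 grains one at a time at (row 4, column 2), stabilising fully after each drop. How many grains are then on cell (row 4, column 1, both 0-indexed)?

step 0: 0,3,3,1
0,3,0,2
3,3,2,1
2,2,2,0
0,0,1,3
step 1: 0,3,3,1
0,3,0,2
3,3,2,1
2,2,2,0
0,0,2,3
step 2: 0,3,3,1
0,3,0,2
3,3,2,1
2,2,2,0
0,0,3,3
step 3: 0,3,3,1
0,3,0,2
3,3,2,1
2,2,3,1
0,1,1,0

1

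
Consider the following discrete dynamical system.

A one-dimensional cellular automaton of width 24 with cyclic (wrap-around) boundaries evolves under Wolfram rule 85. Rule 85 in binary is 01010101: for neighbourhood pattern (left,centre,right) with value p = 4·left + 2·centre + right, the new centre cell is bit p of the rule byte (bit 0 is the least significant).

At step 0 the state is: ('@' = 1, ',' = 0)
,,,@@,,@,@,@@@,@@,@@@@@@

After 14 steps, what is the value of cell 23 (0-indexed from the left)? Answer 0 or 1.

gen 0: ,,,@@,,@,@,@@@,@@,@@@@@@
gen 1: @@,,@@,@,@,,,@,,@,,,,,,@
gen 2: ,@@,,@,@,@@@,@@,@@@@@@,,
gen 3: ,,@@,@,@,,,@,,@,,,,,,@@@
gen 4: @,,@,@,@@@,@@,@@@@@@,,,@
gen 5: @@,@,@,,,@,,@,,,,,,@@@,,
gen 6: ,@,@,@@@,@@,@@@@@@,,,@@,
gen 7: ,@,@,,,@,,@,,,,,,@@@,,@@
gen 8: ,@,@@@,@@,@@@@@@,,,@@,,@
gen 9: ,@,,,@,,@,,,,,,@@@,,@@,@
gen 10: ,@@@,@@,@@@@@@,,,@@,,@,@
gen 11: ,,,@,,@,,,,,,@@@,,@@,@,@
gen 12: @@,@@,@@@@@@,,,@@,,@,@,@
gen 13: ,@,,@,,,,,,@@@,,@@,@,@,,
gen 14: ,@@,@@@@@@,,,@@,,@,@,@@@

1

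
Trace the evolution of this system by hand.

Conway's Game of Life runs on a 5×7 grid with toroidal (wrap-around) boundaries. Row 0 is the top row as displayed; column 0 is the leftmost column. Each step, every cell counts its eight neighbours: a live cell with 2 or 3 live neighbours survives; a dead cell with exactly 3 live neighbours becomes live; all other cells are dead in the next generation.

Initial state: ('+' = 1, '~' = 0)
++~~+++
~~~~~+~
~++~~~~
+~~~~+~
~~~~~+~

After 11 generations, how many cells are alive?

k=0  ++~~+++
~~~~~+~
~++~~~~
+~~~~+~
~~~~~+~
k=1  +~~~+~~
~~+~++~
~+~~~~+
~+~~~~+
~+~~~~~
k=2  ~+~+++~
++~++++
~++~~~+
~++~~~~
~+~~~~~
k=3  ~+~+~~~
~~~~~~~
~~~~+~+
~~~~~~~
++~++~~
k=4  ++~++~~
~~~~~~~
~~~~~~~
+~~+++~
++~++~~
k=5  ++~++~~
~~~~~~~
~~~~+~~
++++~++
~~~~~~~
k=6  ~~~~~~~
~~~++~~
+++++++
+++++++
~~~~~+~
k=7  ~~~~+~~
++~~~~+
~~~~~~~
~~~~~~~
++++~+~
k=8  ~~~+++~
+~~~~~~
+~~~~~~
~++~~~~
~++++~~
k=9  ~+~~~+~
~~~~+~+
+~~~~~~
+~~~~~~
~+~~~+~
k=10  +~~~+++
+~~~~++
+~~~~~+
++~~~~+
++~~~~+
k=11  ~~~~+~~
~+~~+~~
~~~~~~~
~~~~~+~
~~~~~~~

4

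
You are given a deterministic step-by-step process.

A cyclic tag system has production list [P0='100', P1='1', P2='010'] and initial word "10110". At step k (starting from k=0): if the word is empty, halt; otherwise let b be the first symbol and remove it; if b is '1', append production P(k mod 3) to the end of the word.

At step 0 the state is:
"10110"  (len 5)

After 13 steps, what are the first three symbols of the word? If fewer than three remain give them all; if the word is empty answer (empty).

0) "10110"  (len 5)
1) "0110100"  (len 7)
2) "110100"  (len 6)
3) "10100010"  (len 8)
4) "0100010100"  (len 10)
5) "100010100"  (len 9)
6) "00010100010"  (len 11)
7) "0010100010"  (len 10)
8) "010100010"  (len 9)
9) "10100010"  (len 8)
10) "0100010100"  (len 10)
11) "100010100"  (len 9)
12) "00010100010"  (len 11)
13) "0010100010"  (len 10)

001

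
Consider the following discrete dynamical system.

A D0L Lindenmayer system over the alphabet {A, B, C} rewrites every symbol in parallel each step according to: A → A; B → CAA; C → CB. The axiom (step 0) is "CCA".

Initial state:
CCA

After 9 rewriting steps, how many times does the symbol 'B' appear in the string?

step 0: CCA
step 1: CBCBA
step 2: CBCAACBCAAA
step 3: CBCAACBAACBCAACBAAA
step 4: CBCAACBAACBCAAAACBCAACBAACBCAAAAA
step 5: CBCAACBAACBCAAAACBCAACBAAAACBCAACBAACBCAAAACBCAACBAAAAA
step 6: CBCAACBAACBCAAAACBCAACBAAAACBCAACBAACBCAAAAAACBCAACBAACBCAAAACBCAACBAAAACBCAACBAACBCAAAAAAA
step 7: CBCAACBAACBCAAAACBCAACBAAAACBCAACBAACBCAAAAAACBCAACBAACBCA…BCAACBAAAACBCAACBAACBCAAAAAACBCAACBAACBCAAAACBCAACBAAAAAAA  (len 149)
step 8: CBCAACBAACBCAAAACBCAACBAAAACBCAACBAACBCAAAAAACBCAACBAACBCA…AACBAAAAAACBCAACBAACBCAAAACBCAACBAAAACBCAACBAACBCAAAAAAAAA  (len 243)
step 9: CBCAACBAACBCAAAACBCAACBAAAACBCAACBAACBCAAAAAACBCAACBAACBCA…AACBAAAACBCAACBAACBCAAAAAACBCAACBAACBCAAAACBCAACBAAAAAAAAA  (len 395)

68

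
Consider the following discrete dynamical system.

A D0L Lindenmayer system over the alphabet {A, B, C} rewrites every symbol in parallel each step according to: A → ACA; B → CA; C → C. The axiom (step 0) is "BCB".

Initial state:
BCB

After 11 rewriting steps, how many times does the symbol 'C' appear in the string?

2049

t=0: BCB
t=1: CACCA
t=2: CACACCACA
t=3: CACACACACCACACACA
t=4: CACACACACACACACACCACACACACACACACA
t=5: CACACACACACACACACACACACACACACACACCACACACACACACACACACACACACACACACA
t=6: CACACACACACACACACACACACACACACACACACACACACACACACACACACACACA…CACACACACACACACACACACACACACACACACACACACACACACACACACACACACA  (len 129)
t=7: CACACACACACACACACACACACACACACACACACACACACACACACACACACACACA…CACACACACACACACACACACACACACACACACACACACACACACACACACACACACA  (len 257)
t=8: CACACACACACACACACACACACACACACACACACACACACACACACACACACACACA…CACACACACACACACACACACACACACACACACACACACACACACACACACACACACA  (len 513)
t=9: CACACACACACACACACACACACACACACACACACACACACACACACACACACACACA…CACACACACACACACACACACACACACACACACACACACACACACACACACACACACA  (len 1025)
t=10: CACACACACACACACACACACACACACACACACACACACACACACACACACACACACA…CACACACACACACACACACACACACACACACACACACACACACACACACACACACACA  (len 2049)
t=11: CACACACACACACACACACACACACACACACACACACACACACACACACACACACACA…CACACACACACACACACACACACACACACACACACACACACACACACACACACACACA  (len 4097)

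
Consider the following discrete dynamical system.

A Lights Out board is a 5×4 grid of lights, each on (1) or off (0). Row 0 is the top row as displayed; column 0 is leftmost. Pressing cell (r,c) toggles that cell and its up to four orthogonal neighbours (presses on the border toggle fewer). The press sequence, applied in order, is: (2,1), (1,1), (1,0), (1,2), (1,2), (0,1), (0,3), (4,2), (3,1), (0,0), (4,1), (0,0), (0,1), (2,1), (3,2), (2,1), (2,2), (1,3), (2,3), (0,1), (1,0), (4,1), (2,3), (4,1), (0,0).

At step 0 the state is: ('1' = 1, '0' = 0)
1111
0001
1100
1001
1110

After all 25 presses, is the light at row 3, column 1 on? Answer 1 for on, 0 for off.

[0] 1111
0001
1100
1001
1110
[1] 1111
0101
0010
1101
1110
[2] 1011
1011
0110
1101
1110
[3] 0011
0111
1110
1101
1110
[4] 0001
0000
1100
1101
1110
[5] 0011
0111
1110
1101
1110
[6] 1101
0011
1110
1101
1110
[7] 1110
0010
1110
1101
1110
[8] 1110
0010
1110
1111
1001
[9] 1110
0010
1010
0001
1101
[10] 0010
1010
1010
0001
1101
[11] 0010
1010
1010
0101
0011
[12] 1110
0010
1010
0101
0011
[13] 0000
0110
1010
0101
0011
[14] 0000
0010
0100
0001
0011
[15] 0000
0010
0110
0110
0001
[16] 0000
0110
1000
0010
0001
[17] 0000
0100
1111
0000
0001
[18] 0001
0111
1110
0000
0001
[19] 0001
0110
1101
0001
0001
[20] 1111
0010
1101
0001
0001
[21] 0111
1110
0101
0001
0001
[22] 0111
1110
0101
0101
1111
[23] 0111
1111
0110
0100
1111
[24] 0111
1111
0110
0000
0001
[25] 1011
0111
0110
0000
0001

0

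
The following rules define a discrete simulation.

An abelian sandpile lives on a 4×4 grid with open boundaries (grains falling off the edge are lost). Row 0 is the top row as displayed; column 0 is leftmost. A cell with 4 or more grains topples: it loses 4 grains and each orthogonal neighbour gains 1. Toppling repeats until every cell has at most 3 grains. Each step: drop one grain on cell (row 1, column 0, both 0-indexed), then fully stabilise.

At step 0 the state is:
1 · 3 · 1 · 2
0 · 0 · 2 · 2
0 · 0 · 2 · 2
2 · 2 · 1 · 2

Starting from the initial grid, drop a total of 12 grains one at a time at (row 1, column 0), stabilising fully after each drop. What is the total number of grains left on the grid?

28

0) 1 · 3 · 1 · 2
0 · 0 · 2 · 2
0 · 0 · 2 · 2
2 · 2 · 1 · 2
1) 1 · 3 · 1 · 2
1 · 0 · 2 · 2
0 · 0 · 2 · 2
2 · 2 · 1 · 2
2) 1 · 3 · 1 · 2
2 · 0 · 2 · 2
0 · 0 · 2 · 2
2 · 2 · 1 · 2
3) 1 · 3 · 1 · 2
3 · 0 · 2 · 2
0 · 0 · 2 · 2
2 · 2 · 1 · 2
4) 2 · 3 · 1 · 2
0 · 1 · 2 · 2
1 · 0 · 2 · 2
2 · 2 · 1 · 2
5) 2 · 3 · 1 · 2
1 · 1 · 2 · 2
1 · 0 · 2 · 2
2 · 2 · 1 · 2
6) 2 · 3 · 1 · 2
2 · 1 · 2 · 2
1 · 0 · 2 · 2
2 · 2 · 1 · 2
7) 2 · 3 · 1 · 2
3 · 1 · 2 · 2
1 · 0 · 2 · 2
2 · 2 · 1 · 2
8) 3 · 3 · 1 · 2
0 · 2 · 2 · 2
2 · 0 · 2 · 2
2 · 2 · 1 · 2
9) 3 · 3 · 1 · 2
1 · 2 · 2 · 2
2 · 0 · 2 · 2
2 · 2 · 1 · 2
10) 3 · 3 · 1 · 2
2 · 2 · 2 · 2
2 · 0 · 2 · 2
2 · 2 · 1 · 2
11) 3 · 3 · 1 · 2
3 · 2 · 2 · 2
2 · 0 · 2 · 2
2 · 2 · 1 · 2
12) 1 · 1 · 2 · 2
2 · 0 · 3 · 2
3 · 1 · 2 · 2
2 · 2 · 1 · 2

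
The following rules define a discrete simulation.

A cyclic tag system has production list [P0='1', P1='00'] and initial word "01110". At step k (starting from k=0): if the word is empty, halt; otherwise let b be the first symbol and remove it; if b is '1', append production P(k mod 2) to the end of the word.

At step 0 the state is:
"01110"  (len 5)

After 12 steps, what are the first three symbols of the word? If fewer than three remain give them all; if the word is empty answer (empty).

k=0  "01110"  (len 5)
k=1  "1110"  (len 4)
k=2  "11000"  (len 5)
k=3  "10001"  (len 5)
k=4  "000100"  (len 6)
k=5  "00100"  (len 5)
k=6  "0100"  (len 4)
k=7  "100"  (len 3)
k=8  "0000"  (len 4)
k=9  "000"  (len 3)
k=10  "00"  (len 2)
k=11  "0"  (len 1)
k=12  (halted — word empty)

(empty)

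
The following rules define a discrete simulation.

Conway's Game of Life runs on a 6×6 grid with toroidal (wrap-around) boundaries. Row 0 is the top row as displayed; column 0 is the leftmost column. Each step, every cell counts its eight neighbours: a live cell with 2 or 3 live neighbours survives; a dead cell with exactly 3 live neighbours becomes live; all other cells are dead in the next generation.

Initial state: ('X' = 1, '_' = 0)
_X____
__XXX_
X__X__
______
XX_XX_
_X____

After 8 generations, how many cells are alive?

8

gen 0: _X____
__XXX_
X__X__
______
XX_XX_
_X____
gen 1: _X_X__
_XXXX_
__XXX_
XXXXXX
XXX___
_X____
gen 2: XX_XX_
_X____
______
______
____X_
______
gen 3: XXX___
XXX___
______
______
______
___XXX
gen 4: ____X_
X_X___
_X____
______
____X_
XXXXXX
gen 5: ____X_
_X____
_X____
______
XXX_X_
XXX___
gen 6: X_X___
______
______
X_X___
X_XX_X
X_X___
gen 7: ______
______
______
X_XX_X
X_XX_X
X_X___
gen 8: ______
______
______
X_XX_X
______
X_XX_X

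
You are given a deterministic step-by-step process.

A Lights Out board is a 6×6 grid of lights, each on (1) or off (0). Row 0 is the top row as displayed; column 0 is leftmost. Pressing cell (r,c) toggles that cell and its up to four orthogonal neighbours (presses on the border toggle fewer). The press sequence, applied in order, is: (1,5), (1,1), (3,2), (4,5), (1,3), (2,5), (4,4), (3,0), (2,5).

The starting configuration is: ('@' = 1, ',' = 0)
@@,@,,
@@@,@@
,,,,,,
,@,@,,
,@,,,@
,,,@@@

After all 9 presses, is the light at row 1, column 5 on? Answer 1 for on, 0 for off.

k=0  @@,@,,
@@@,@@
,,,,,,
,@,@,,
,@,,,@
,,,@@@
k=1  @@,@,@
@@@,,,
,,,,,@
,@,@,,
,@,,,@
,,,@@@
k=2  @,,@,@
,,,,,,
,@,,,@
,@,@,,
,@,,,@
,,,@@@
k=3  @,,@,@
,,,,,,
,@@,,@
,,@,,,
,@@,,@
,,,@@@
k=4  @,,@,@
,,,,,,
,@@,,@
,,@,,@
,@@,@,
,,,@@,
k=5  @,,,,@
,,@@@,
,@@@,@
,,@,,@
,@@,@,
,,,@@,
k=6  @,,,,@
,,@@@@
,@@@@,
,,@,,,
,@@,@,
,,,@@,
k=7  @,,,,@
,,@@@@
,@@@@,
,,@,@,
,@@@,@
,,,@,,
k=8  @,,,,@
,,@@@@
@@@@@,
@@@,@,
@@@@,@
,,,@,,
k=9  @,,,,@
,,@@@,
@@@@,@
@@@,@@
@@@@,@
,,,@,,

0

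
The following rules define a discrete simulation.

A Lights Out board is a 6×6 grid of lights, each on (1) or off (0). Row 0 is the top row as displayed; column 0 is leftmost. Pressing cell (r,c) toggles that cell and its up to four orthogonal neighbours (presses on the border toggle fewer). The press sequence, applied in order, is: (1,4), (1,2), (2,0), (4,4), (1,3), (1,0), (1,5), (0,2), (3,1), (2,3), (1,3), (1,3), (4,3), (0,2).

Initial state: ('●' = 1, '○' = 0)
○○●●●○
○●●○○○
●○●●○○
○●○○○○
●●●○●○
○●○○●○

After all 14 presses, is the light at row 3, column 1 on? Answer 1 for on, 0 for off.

0

t=0: ○○●●●○
○●●○○○
●○●●○○
○●○○○○
●●●○●○
○●○○●○
t=1: ○○●●○○
○●●●●●
●○●●●○
○●○○○○
●●●○●○
○●○○●○
t=2: ○○○●○○
○○○○●●
●○○●●○
○●○○○○
●●●○●○
○●○○●○
t=3: ○○○●○○
●○○○●●
○●○●●○
●●○○○○
●●●○●○
○●○○●○
t=4: ○○○●○○
●○○○●●
○●○●●○
●●○○●○
●●●●○●
○●○○○○
t=5: ○○○○○○
●○●●○●
○●○○●○
●●○○●○
●●●●○●
○●○○○○
t=6: ●○○○○○
○●●●○●
●●○○●○
●●○○●○
●●●●○●
○●○○○○
t=7: ●○○○○●
○●●●●○
●●○○●●
●●○○●○
●●●●○●
○●○○○○
t=8: ●●●●○●
○●○●●○
●●○○●●
●●○○●○
●●●●○●
○●○○○○
t=9: ●●●●○●
○●○●●○
●○○○●●
○○●○●○
●○●●○●
○●○○○○
t=10: ●●●●○●
○●○○●○
●○●●○●
○○●●●○
●○●●○●
○●○○○○
t=11: ●●●○○●
○●●●○○
●○●○○●
○○●●●○
●○●●○●
○●○○○○
t=12: ●●●●○●
○●○○●○
●○●●○●
○○●●●○
●○●●○●
○●○○○○
t=13: ●●●●○●
○●○○●○
●○●●○●
○○●○●○
●○○○●●
○●○●○○
t=14: ●○○○○●
○●●○●○
●○●●○●
○○●○●○
●○○○●●
○●○●○○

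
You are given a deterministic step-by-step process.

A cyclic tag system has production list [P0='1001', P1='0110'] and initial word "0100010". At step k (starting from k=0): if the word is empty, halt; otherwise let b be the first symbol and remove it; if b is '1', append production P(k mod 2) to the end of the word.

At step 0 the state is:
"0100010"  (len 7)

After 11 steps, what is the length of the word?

12

0) "0100010"  (len 7)
1) "100010"  (len 6)
2) "000100110"  (len 9)
3) "00100110"  (len 8)
4) "0100110"  (len 7)
5) "100110"  (len 6)
6) "001100110"  (len 9)
7) "01100110"  (len 8)
8) "1100110"  (len 7)
9) "1001101001"  (len 10)
10) "0011010010110"  (len 13)
11) "011010010110"  (len 12)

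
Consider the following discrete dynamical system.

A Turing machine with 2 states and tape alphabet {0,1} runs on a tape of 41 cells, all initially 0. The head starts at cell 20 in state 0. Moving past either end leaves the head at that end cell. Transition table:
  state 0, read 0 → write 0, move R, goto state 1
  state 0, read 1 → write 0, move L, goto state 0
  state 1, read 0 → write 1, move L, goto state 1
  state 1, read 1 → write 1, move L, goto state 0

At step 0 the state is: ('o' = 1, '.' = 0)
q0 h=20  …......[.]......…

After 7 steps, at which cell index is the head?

[0] q0 h=20  …......[.]......…
[1] q1 h=21  …......[.]......…
[2] q1 h=20  …......[.]o.....…
[3] q1 h=19  …......[.]oo....…
[4] q1 h=18  …......[.]ooo...…
[5] q1 h=17  …......[.]oooo..…
[6] q1 h=16  …......[.]ooooo.…
[7] q1 h=15  …......[.]oooooo…

15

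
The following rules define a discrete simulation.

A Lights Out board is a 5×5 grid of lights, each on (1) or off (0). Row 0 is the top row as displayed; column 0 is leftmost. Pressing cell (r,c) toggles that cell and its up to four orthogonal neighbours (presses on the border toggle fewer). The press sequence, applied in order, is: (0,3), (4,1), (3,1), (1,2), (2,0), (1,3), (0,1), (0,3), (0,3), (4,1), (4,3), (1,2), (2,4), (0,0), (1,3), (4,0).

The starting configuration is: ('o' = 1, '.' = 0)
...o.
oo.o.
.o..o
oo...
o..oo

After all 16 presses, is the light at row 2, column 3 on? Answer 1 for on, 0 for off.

1

step 0: ...o.
oo.o.
.o..o
oo...
o..oo
step 1: ..o.o
oo...
.o..o
oo...
o..oo
step 2: ..o.o
oo...
.o..o
o....
.oooo
step 3: ..o.o
oo...
....o
.oo..
..ooo
step 4: ....o
o.oo.
..o.o
.oo..
..ooo
step 5: ....o
..oo.
ooo.o
ooo..
..ooo
step 6: ...oo
....o
ooooo
ooo..
..ooo
step 7: ooooo
.o..o
ooooo
ooo..
..ooo
step 8: oo...
.o.oo
ooooo
ooo..
..ooo
step 9: ooooo
.o..o
ooooo
ooo..
..ooo
step 10: ooooo
.o..o
ooooo
o.o..
oo.oo
step 11: ooooo
.o..o
ooooo
o.oo.
ooo..
step 12: oo.oo
..ooo
oo.oo
o.oo.
ooo..
step 13: oo.oo
..oo.
oo...
o.ooo
ooo..
step 14: ...oo
o.oo.
oo...
o.ooo
ooo..
step 15: ....o
o...o
oo.o.
o.ooo
ooo..
step 16: ....o
o...o
oo.o.
..ooo
..o..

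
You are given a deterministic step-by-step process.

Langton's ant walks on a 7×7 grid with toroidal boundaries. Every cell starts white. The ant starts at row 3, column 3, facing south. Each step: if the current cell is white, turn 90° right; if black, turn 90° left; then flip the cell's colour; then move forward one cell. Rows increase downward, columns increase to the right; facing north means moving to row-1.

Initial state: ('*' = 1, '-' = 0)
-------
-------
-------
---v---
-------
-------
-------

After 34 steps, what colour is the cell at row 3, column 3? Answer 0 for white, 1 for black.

[0] -------
-------
-------
---v---
-------
-------
-------
[1] -------
-------
-------
--<*---
-------
-------
-------
[2] -------
-------
--^----
--**---
-------
-------
-------
[3] -------
-------
--*>---
--**---
-------
-------
-------
[4] -------
-------
--**---
--*v---
-------
-------
-------
[5] -------
-------
--**---
--*->--
-------
-------
-------
[6] -------
-------
--**---
--*-*--
----v--
-------
-------
[7] -------
-------
--**---
--*-*--
---<*--
-------
-------
[8] -------
-------
--**---
--*^*--
---**--
-------
-------
[9] -------
-------
--**---
--**>--
---**--
-------
-------
[10] -------
-------
--**^--
--**---
---**--
-------
-------
[11] -------
-------
--***>-
--**---
---**--
-------
-------
[12] -------
-------
--****-
--**-v-
---**--
-------
-------
[13] -------
-------
--****-
--**<*-
---**--
-------
-------
[14] -------
-------
--**^*-
--****-
---**--
-------
-------
[15] -------
-------
--*<-*-
--****-
---**--
-------
-------
[16] -------
-------
--*--*-
--*v**-
---**--
-------
-------
[17] -------
-------
--*--*-
--*->*-
---**--
-------
-------
[18] -------
-------
--*-^*-
--*--*-
---**--
-------
-------
[19] -------
-------
--*-*>-
--*--*-
---**--
-------
-------
[20] -------
-----^-
--*-*--
--*--*-
---**--
-------
-------
[21] -------
-----*>
--*-*--
--*--*-
---**--
-------
-------
[22] -------
-----**
--*-*-v
--*--*-
---**--
-------
-------
[23] -------
-----**
--*-*<*
--*--*-
---**--
-------
-------
[24] -------
-----^*
--*-***
--*--*-
---**--
-------
-------
[25] -------
----<-*
--*-***
--*--*-
---**--
-------
-------
[26] ----^--
----*-*
--*-***
--*--*-
---**--
-------
-------
[27] ----*>-
----*-*
--*-***
--*--*-
---**--
-------
-------
[28] ----**-
----*v*
--*-***
--*--*-
---**--
-------
-------
[29] ----**-
----<**
--*-***
--*--*-
---**--
-------
-------
[30] ----**-
-----**
--*-v**
--*--*-
---**--
-------
-------
[31] ----**-
-----**
--*-->*
--*--*-
---**--
-------
-------
[32] ----**-
-----^*
--*---*
--*--*-
---**--
-------
-------
[33] ----**-
----<-*
--*---*
--*--*-
---**--
-------
-------
[34] ----^*-
----*-*
--*---*
--*--*-
---**--
-------
-------

0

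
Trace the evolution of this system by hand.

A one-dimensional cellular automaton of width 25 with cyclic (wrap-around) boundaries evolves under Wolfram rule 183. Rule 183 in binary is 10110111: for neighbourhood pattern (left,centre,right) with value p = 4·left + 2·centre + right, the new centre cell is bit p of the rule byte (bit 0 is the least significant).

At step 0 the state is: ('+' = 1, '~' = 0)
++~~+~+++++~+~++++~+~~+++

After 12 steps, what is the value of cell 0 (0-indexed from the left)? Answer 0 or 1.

0) ++~~+~+++++~+~++++~+~~+++
1) +~++++~+++~+++~++~++++~++
2) ~+~++~+~+~+~+~+~~+~++~+~+
3) +++~~++++++++++++++~~++++
4) ++~++~++++++++++++~++~+++
5) +~+~~+~++++++++++~+~~+~++
6) ~++++++~++++++++~++++++~+
7) +~++++~+~++++++~+~++++~++
8) ~+~++~+++~++++~+++~++~+~+
9) +++~~+~+~+~++~+~+~+~~++++
10) ++~++++++++~~++++++++~+++
11) +~+~++++++~++~++++++~+~++
12) ~+++~++++~+~~+~++++~+++~+

0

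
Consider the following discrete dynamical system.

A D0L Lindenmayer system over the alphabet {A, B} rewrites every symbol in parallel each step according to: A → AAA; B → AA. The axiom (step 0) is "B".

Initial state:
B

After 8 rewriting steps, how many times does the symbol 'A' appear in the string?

4374

step 0: B
step 1: AA
step 2: AAAAAA
step 3: AAAAAAAAAAAAAAAAAA
step 4: AAAAAAAAAAAAAAAAAAAAAAAAAAAAAAAAAAAAAAAAAAAAAAAAAAAAAA
step 5: AAAAAAAAAAAAAAAAAAAAAAAAAAAAAAAAAAAAAAAAAAAAAAAAAAAAAAAAAA…AAAAAAAAAAAAAAAAAAAAAAAAAAAAAAAAAAAAAAAAAAAAAAAAAAAAAAAAAA  (len 162)
step 6: AAAAAAAAAAAAAAAAAAAAAAAAAAAAAAAAAAAAAAAAAAAAAAAAAAAAAAAAAA…AAAAAAAAAAAAAAAAAAAAAAAAAAAAAAAAAAAAAAAAAAAAAAAAAAAAAAAAAA  (len 486)
step 7: AAAAAAAAAAAAAAAAAAAAAAAAAAAAAAAAAAAAAAAAAAAAAAAAAAAAAAAAAA…AAAAAAAAAAAAAAAAAAAAAAAAAAAAAAAAAAAAAAAAAAAAAAAAAAAAAAAAAA  (len 1458)
step 8: AAAAAAAAAAAAAAAAAAAAAAAAAAAAAAAAAAAAAAAAAAAAAAAAAAAAAAAAAA…AAAAAAAAAAAAAAAAAAAAAAAAAAAAAAAAAAAAAAAAAAAAAAAAAAAAAAAAAA  (len 4374)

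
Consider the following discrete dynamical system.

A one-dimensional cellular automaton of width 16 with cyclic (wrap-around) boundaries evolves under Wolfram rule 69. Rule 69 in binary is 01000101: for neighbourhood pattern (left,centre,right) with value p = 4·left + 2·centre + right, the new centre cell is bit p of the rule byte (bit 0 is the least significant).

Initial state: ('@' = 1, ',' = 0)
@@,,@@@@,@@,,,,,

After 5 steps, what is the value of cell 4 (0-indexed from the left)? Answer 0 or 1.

k=0  @@,,@@@@,@@,,,,,
k=1  ,@,,,,,@,,@,@@@,
k=2  ,@,@@@,@,,@,,,@,
k=3  ,@,,,@,@,,@,@,@,
k=4  ,@,@,@,@,,@,@,@,
k=5  ,@,@,@,@,,@,@,@,

0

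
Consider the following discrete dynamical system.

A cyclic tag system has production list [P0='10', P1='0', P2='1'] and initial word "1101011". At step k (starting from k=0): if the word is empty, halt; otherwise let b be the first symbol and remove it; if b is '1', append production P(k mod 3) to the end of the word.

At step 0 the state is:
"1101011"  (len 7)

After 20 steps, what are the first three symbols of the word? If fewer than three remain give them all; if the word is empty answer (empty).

t=0: "1101011"  (len 7)
t=1: "10101110"  (len 8)
t=2: "01011100"  (len 8)
t=3: "1011100"  (len 7)
t=4: "01110010"  (len 8)
t=5: "1110010"  (len 7)
t=6: "1100101"  (len 7)
t=7: "10010110"  (len 8)
t=8: "00101100"  (len 8)
t=9: "0101100"  (len 7)
t=10: "101100"  (len 6)
t=11: "011000"  (len 6)
t=12: "11000"  (len 5)
t=13: "100010"  (len 6)
t=14: "000100"  (len 6)
t=15: "00100"  (len 5)
t=16: "0100"  (len 4)
t=17: "100"  (len 3)
t=18: "001"  (len 3)
t=19: "01"  (len 2)
t=20: "1"  (len 1)

1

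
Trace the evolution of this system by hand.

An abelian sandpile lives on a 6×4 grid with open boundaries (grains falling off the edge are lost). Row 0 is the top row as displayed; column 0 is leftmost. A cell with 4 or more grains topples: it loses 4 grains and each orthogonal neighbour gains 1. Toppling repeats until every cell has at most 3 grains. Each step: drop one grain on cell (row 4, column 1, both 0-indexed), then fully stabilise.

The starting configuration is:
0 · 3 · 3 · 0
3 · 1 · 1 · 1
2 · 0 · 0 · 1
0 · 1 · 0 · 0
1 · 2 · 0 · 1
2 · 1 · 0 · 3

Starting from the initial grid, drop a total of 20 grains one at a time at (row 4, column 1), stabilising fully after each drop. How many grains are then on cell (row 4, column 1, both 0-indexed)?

0) 0 · 3 · 3 · 0
3 · 1 · 1 · 1
2 · 0 · 0 · 1
0 · 1 · 0 · 0
1 · 2 · 0 · 1
2 · 1 · 0 · 3
1) 0 · 3 · 3 · 0
3 · 1 · 1 · 1
2 · 0 · 0 · 1
0 · 1 · 0 · 0
1 · 3 · 0 · 1
2 · 1 · 0 · 3
2) 0 · 3 · 3 · 0
3 · 1 · 1 · 1
2 · 0 · 0 · 1
0 · 2 · 0 · 0
2 · 0 · 1 · 1
2 · 2 · 0 · 3
3) 0 · 3 · 3 · 0
3 · 1 · 1 · 1
2 · 0 · 0 · 1
0 · 2 · 0 · 0
2 · 1 · 1 · 1
2 · 2 · 0 · 3
4) 0 · 3 · 3 · 0
3 · 1 · 1 · 1
2 · 0 · 0 · 1
0 · 2 · 0 · 0
2 · 2 · 1 · 1
2 · 2 · 0 · 3
5) 0 · 3 · 3 · 0
3 · 1 · 1 · 1
2 · 0 · 0 · 1
0 · 2 · 0 · 0
2 · 3 · 1 · 1
2 · 2 · 0 · 3
6) 0 · 3 · 3 · 0
3 · 1 · 1 · 1
2 · 0 · 0 · 1
0 · 3 · 0 · 0
3 · 0 · 2 · 1
2 · 3 · 0 · 3
7) 0 · 3 · 3 · 0
3 · 1 · 1 · 1
2 · 0 · 0 · 1
0 · 3 · 0 · 0
3 · 1 · 2 · 1
2 · 3 · 0 · 3
8) 0 · 3 · 3 · 0
3 · 1 · 1 · 1
2 · 0 · 0 · 1
0 · 3 · 0 · 0
3 · 2 · 2 · 1
2 · 3 · 0 · 3
9) 0 · 3 · 3 · 0
3 · 1 · 1 · 1
2 · 0 · 0 · 1
0 · 3 · 0 · 0
3 · 3 · 2 · 1
2 · 3 · 0 · 3
10) 0 · 3 · 3 · 0
3 · 1 · 1 · 1
2 · 1 · 0 · 1
2 · 0 · 1 · 0
1 · 3 · 3 · 1
0 · 1 · 1 · 3
11) 0 · 3 · 3 · 0
3 · 1 · 1 · 1
2 · 1 · 0 · 1
2 · 1 · 2 · 0
2 · 1 · 0 · 2
0 · 2 · 2 · 3
12) 0 · 3 · 3 · 0
3 · 1 · 1 · 1
2 · 1 · 0 · 1
2 · 1 · 2 · 0
2 · 2 · 0 · 2
0 · 2 · 2 · 3
13) 0 · 3 · 3 · 0
3 · 1 · 1 · 1
2 · 1 · 0 · 1
2 · 1 · 2 · 0
2 · 3 · 0 · 2
0 · 2 · 2 · 3
14) 0 · 3 · 3 · 0
3 · 1 · 1 · 1
2 · 1 · 0 · 1
2 · 2 · 2 · 0
3 · 0 · 1 · 2
0 · 3 · 2 · 3
15) 0 · 3 · 3 · 0
3 · 1 · 1 · 1
2 · 1 · 0 · 1
2 · 2 · 2 · 0
3 · 1 · 1 · 2
0 · 3 · 2 · 3
16) 0 · 3 · 3 · 0
3 · 1 · 1 · 1
2 · 1 · 0 · 1
2 · 2 · 2 · 0
3 · 2 · 1 · 2
0 · 3 · 2 · 3
17) 0 · 3 · 3 · 0
3 · 1 · 1 · 1
2 · 1 · 0 · 1
2 · 2 · 2 · 0
3 · 3 · 1 · 2
0 · 3 · 2 · 3
18) 0 · 3 · 3 · 0
3 · 1 · 1 · 1
2 · 1 · 0 · 1
3 · 3 · 2 · 0
0 · 2 · 2 · 2
2 · 0 · 3 · 3
19) 0 · 3 · 3 · 0
3 · 1 · 1 · 1
2 · 1 · 0 · 1
3 · 3 · 2 · 0
0 · 3 · 2 · 2
2 · 0 · 3 · 3
20) 0 · 3 · 3 · 0
3 · 1 · 1 · 1
3 · 2 · 0 · 1
0 · 1 · 3 · 0
2 · 1 · 3 · 2
2 · 1 · 3 · 3

1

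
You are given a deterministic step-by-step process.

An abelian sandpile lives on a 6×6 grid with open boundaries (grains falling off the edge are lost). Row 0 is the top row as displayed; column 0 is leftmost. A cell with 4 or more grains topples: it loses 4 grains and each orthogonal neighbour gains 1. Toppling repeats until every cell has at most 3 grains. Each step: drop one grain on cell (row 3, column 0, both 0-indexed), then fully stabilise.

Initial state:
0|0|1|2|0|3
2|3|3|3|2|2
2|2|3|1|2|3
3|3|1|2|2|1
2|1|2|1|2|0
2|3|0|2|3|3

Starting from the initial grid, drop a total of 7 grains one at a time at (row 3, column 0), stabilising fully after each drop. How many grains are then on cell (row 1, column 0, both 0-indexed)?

0

0) 0|0|1|2|0|3
2|3|3|3|2|2
2|2|3|1|2|3
3|3|1|2|2|1
2|1|2|1|2|0
2|3|0|2|3|3
1) 0|0|1|2|0|3
2|3|3|3|2|2
3|3|3|1|2|3
1|0|2|2|2|1
3|2|2|1|2|0
2|3|0|2|3|3
2) 0|0|1|2|0|3
2|3|3|3|2|2
3|3|3|1|2|3
2|0|2|2|2|1
3|2|2|1|2|0
2|3|0|2|3|3
3) 0|0|1|2|0|3
2|3|3|3|2|2
3|3|3|1|2|3
3|0|2|2|2|1
3|2|2|1|2|0
2|3|0|2|3|3
4) 1|1|2|3|0|3
0|2|2|0|3|2
2|2|1|3|2|3
2|2|3|2|2|1
0|3|2|1|2|0
3|3|0|2|3|3
5) 1|1|2|3|0|3
0|2|2|0|3|2
2|2|1|3|2|3
3|2|3|2|2|1
0|3|2|1|2|0
3|3|0|2|3|3
6) 1|1|2|3|0|3
0|2|2|0|3|2
3|2|1|3|2|3
0|3|3|2|2|1
1|3|2|1|2|0
3|3|0|2|3|3
7) 1|1|2|3|0|3
0|2|2|0|3|2
3|2|1|3|2|3
1|3|3|2|2|1
1|3|2|1|2|0
3|3|0|2|3|3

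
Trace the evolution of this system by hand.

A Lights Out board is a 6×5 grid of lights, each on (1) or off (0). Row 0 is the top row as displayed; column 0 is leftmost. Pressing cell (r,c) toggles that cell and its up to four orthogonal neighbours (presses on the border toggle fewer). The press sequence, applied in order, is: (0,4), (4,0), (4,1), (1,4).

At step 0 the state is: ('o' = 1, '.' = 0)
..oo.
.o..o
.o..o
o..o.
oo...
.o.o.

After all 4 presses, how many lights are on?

12

0) ..oo.
.o..o
.o..o
o..o.
oo...
.o.o.
1) ..o.o
.o...
.o..o
o..o.
oo...
.o.o.
2) ..o.o
.o...
.o..o
...o.
.....
oo.o.
3) ..o.o
.o...
.o..o
.o.o.
ooo..
o..o.
4) ..o..
.o.oo
.o...
.o.o.
ooo..
o..o.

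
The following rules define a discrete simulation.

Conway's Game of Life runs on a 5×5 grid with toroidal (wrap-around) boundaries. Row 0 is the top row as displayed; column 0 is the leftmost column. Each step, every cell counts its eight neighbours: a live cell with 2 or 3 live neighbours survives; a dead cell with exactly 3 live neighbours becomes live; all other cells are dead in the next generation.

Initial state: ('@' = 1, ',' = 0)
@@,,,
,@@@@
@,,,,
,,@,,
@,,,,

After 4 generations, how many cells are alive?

step 0: @@,,,
,@@@@
@,,,,
,,@,,
@,,,,
step 1: ,,,@,
,,@@@
@,,,@
,@,,,
@,,,,
step 2: ,,@@,
@,@,,
@@@,@
,@,,@
,,,,,
step 3: ,@@@,
@,,,,
,,@,@
,@@@@
,,@@,
step 4: ,@,@@
@,,,@
,,@,@
@@,,@
@,,,,

11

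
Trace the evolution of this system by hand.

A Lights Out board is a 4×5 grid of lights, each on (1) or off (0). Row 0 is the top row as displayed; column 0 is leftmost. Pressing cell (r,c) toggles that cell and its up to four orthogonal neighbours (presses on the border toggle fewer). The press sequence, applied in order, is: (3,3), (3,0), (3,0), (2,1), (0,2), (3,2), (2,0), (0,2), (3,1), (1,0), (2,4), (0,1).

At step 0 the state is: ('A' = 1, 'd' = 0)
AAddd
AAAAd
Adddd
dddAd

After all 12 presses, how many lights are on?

step 0: AAddd
AAAAd
Adddd
dddAd
step 1: AAddd
AAAAd
AddAd
ddAdA
step 2: AAddd
AAAAd
dddAd
AAAdA
step 3: AAddd
AAAAd
AddAd
ddAdA
step 4: AAddd
AdAAd
dAAAd
dAAdA
step 5: AdAAd
AddAd
dAAAd
dAAdA
step 6: AdAAd
AddAd
dAdAd
dddAA
step 7: AdAAd
dddAd
AddAd
AddAA
step 8: AAddd
ddAAd
AddAd
AddAA
step 9: AAddd
ddAAd
AAdAd
dAAAA
step 10: dAddd
AAAAd
dAdAd
dAAAA
step 11: dAddd
AAAAA
dAddA
dAAAd
step 12: AdAdd
AdAAA
dAddA
dAAAd

11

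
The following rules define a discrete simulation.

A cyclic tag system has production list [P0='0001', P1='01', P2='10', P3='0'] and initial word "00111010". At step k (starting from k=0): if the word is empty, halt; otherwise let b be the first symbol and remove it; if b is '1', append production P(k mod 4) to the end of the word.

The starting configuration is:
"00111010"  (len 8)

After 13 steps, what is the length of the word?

gen 0: "00111010"  (len 8)
gen 1: "0111010"  (len 7)
gen 2: "111010"  (len 6)
gen 3: "1101010"  (len 7)
gen 4: "1010100"  (len 7)
gen 5: "0101000001"  (len 10)
gen 6: "101000001"  (len 9)
gen 7: "0100000110"  (len 10)
gen 8: "100000110"  (len 9)
gen 9: "000001100001"  (len 12)
gen 10: "00001100001"  (len 11)
gen 11: "0001100001"  (len 10)
gen 12: "001100001"  (len 9)
gen 13: "01100001"  (len 8)

8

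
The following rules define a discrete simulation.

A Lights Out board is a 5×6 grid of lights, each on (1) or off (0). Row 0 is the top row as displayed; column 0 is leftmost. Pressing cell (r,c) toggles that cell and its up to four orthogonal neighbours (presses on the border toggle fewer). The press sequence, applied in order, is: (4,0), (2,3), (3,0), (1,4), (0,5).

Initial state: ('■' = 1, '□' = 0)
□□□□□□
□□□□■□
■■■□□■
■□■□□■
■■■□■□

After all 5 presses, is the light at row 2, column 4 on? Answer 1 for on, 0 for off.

k=0  □□□□□□
□□□□■□
■■■□□■
■□■□□■
■■■□■□
k=1  □□□□□□
□□□□■□
■■■□□■
□□■□□■
□□■□■□
k=2  □□□□□□
□□□■■□
■■□■■■
□□■■□■
□□■□■□
k=3  □□□□□□
□□□■■□
□■□■■■
■■■■□■
■□■□■□
k=4  □□□□■□
□□□□□■
□■□■□■
■■■■□■
■□■□■□
k=5  □□□□□■
□□□□□□
□■□■□■
■■■■□■
■□■□■□

0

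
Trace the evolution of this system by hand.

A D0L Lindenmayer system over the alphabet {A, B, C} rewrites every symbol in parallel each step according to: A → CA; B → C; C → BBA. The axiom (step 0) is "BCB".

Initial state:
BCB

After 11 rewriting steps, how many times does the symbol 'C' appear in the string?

1663

step 0: BCB
step 1: CBBAC
step 2: BBACCCABBA
step 3: CCCABBABBABBACACCCA
step 4: BBABBABBACACCCACCCACCCABBACABBABBABBACA
step 5: CCCACCCACCCABBACABBABBABBACABBABBABBACABBABBABBACACCCABBACACCCACCCACCCABBACA
step 6: BBABBABBACABBABBABBACABBABBABBACACCCABBACACCCACCCACCCABBAC…BABBACACCCABBACABBABBABBACABBABBABBACABBABBABBACACCCABBACA  (len 155)
step 7: CCCACCCACCCABBACACCCACCCACCCABBACACCCACCCACCCABBACABBABBAB…BACACCCACCCACCCABBACACCCACCCACCCABBACABBABBABBACACCCABBACA  (len 305)
step 8: BBABBABBACABBABBABBACABBABBABBACACCCABBACABBABBABBACABBABB…ABBABBABBACACCCABBACACCCACCCACCCABBACABBABBABBACACCCABBACA  (len 618)
step 9: CCCACCCACCCABBACACCCACCCACCCABBACACCCACCCACCCABBACABBABBAB…ABBABBABBACACCCABBACACCCACCCACCCABBACABBABBABBACACCCABBACA  (len 1223)
step 10: BBABBABBACABBABBABBACABBABBABBACACCCABBACABBABBABBACABBABB…ABBABBABBACACCCABBACACCCACCCACCCABBACABBABBABBACACCCABBACA  (len 2467)
step 11: CCCACCCACCCABBACACCCACCCACCCABBACACCCACCCACCCABBACABBABBAB…ABBABBABBACACCCABBACACCCACCCACCCABBACABBABBABBACACCCABBACA  (len 4900)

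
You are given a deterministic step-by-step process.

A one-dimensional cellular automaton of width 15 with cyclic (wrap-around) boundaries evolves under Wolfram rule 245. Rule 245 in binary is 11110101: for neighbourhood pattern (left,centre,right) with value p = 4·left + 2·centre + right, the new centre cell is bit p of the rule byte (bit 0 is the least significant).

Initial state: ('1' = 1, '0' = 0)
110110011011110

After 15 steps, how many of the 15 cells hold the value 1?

step 0: 110110011011110
step 1: 011011001101111
step 2: 101101100110111
step 3: 110110110011011
step 4: 111011011001101
step 5: 111101101100110
step 6: 011110110110011
step 7: 101111011011001
step 8: 110111101101100
step 9: 011011110110110
step 10: 001101111011011
step 11: 100110111101101
step 12: 110011011110110
step 13: 011001101111011
step 14: 101100110111101
step 15: 110110011011110

10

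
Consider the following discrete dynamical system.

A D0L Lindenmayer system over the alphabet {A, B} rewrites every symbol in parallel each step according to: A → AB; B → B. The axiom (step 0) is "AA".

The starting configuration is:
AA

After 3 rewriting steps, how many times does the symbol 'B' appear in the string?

6

step 0: AA
step 1: ABAB
step 2: ABBABB
step 3: ABBBABBB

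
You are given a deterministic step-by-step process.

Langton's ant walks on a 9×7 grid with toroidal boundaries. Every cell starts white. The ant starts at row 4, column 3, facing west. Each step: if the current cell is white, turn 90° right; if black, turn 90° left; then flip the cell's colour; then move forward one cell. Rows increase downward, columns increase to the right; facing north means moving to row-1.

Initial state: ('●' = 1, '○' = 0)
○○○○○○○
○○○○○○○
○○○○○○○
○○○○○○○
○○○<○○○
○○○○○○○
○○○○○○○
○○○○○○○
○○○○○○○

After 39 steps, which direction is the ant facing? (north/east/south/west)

north

step 0: ○○○○○○○
○○○○○○○
○○○○○○○
○○○○○○○
○○○<○○○
○○○○○○○
○○○○○○○
○○○○○○○
○○○○○○○
step 1: ○○○○○○○
○○○○○○○
○○○○○○○
○○○^○○○
○○○●○○○
○○○○○○○
○○○○○○○
○○○○○○○
○○○○○○○
step 2: ○○○○○○○
○○○○○○○
○○○○○○○
○○○●>○○
○○○●○○○
○○○○○○○
○○○○○○○
○○○○○○○
○○○○○○○
step 3: ○○○○○○○
○○○○○○○
○○○○○○○
○○○●●○○
○○○●v○○
○○○○○○○
○○○○○○○
○○○○○○○
○○○○○○○
step 4: ○○○○○○○
○○○○○○○
○○○○○○○
○○○●●○○
○○○<●○○
○○○○○○○
○○○○○○○
○○○○○○○
○○○○○○○
step 5: ○○○○○○○
○○○○○○○
○○○○○○○
○○○●●○○
○○○○●○○
○○○v○○○
○○○○○○○
○○○○○○○
○○○○○○○
step 6: ○○○○○○○
○○○○○○○
○○○○○○○
○○○●●○○
○○○○●○○
○○<●○○○
○○○○○○○
○○○○○○○
○○○○○○○
step 7: ○○○○○○○
○○○○○○○
○○○○○○○
○○○●●○○
○○^○●○○
○○●●○○○
○○○○○○○
○○○○○○○
○○○○○○○
step 8: ○○○○○○○
○○○○○○○
○○○○○○○
○○○●●○○
○○●>●○○
○○●●○○○
○○○○○○○
○○○○○○○
○○○○○○○
step 9: ○○○○○○○
○○○○○○○
○○○○○○○
○○○●●○○
○○●●●○○
○○●v○○○
○○○○○○○
○○○○○○○
○○○○○○○
step 10: ○○○○○○○
○○○○○○○
○○○○○○○
○○○●●○○
○○●●●○○
○○●○>○○
○○○○○○○
○○○○○○○
○○○○○○○
step 11: ○○○○○○○
○○○○○○○
○○○○○○○
○○○●●○○
○○●●●○○
○○●○●○○
○○○○v○○
○○○○○○○
○○○○○○○
step 12: ○○○○○○○
○○○○○○○
○○○○○○○
○○○●●○○
○○●●●○○
○○●○●○○
○○○<●○○
○○○○○○○
○○○○○○○
step 13: ○○○○○○○
○○○○○○○
○○○○○○○
○○○●●○○
○○●●●○○
○○●^●○○
○○○●●○○
○○○○○○○
○○○○○○○
step 14: ○○○○○○○
○○○○○○○
○○○○○○○
○○○●●○○
○○●●●○○
○○●●>○○
○○○●●○○
○○○○○○○
○○○○○○○
step 15: ○○○○○○○
○○○○○○○
○○○○○○○
○○○●●○○
○○●●^○○
○○●●○○○
○○○●●○○
○○○○○○○
○○○○○○○
step 16: ○○○○○○○
○○○○○○○
○○○○○○○
○○○●●○○
○○●<○○○
○○●●○○○
○○○●●○○
○○○○○○○
○○○○○○○
step 17: ○○○○○○○
○○○○○○○
○○○○○○○
○○○●●○○
○○●○○○○
○○●v○○○
○○○●●○○
○○○○○○○
○○○○○○○
step 18: ○○○○○○○
○○○○○○○
○○○○○○○
○○○●●○○
○○●○○○○
○○●○>○○
○○○●●○○
○○○○○○○
○○○○○○○
step 19: ○○○○○○○
○○○○○○○
○○○○○○○
○○○●●○○
○○●○○○○
○○●○●○○
○○○●v○○
○○○○○○○
○○○○○○○
step 20: ○○○○○○○
○○○○○○○
○○○○○○○
○○○●●○○
○○●○○○○
○○●○●○○
○○○●○>○
○○○○○○○
○○○○○○○
step 21: ○○○○○○○
○○○○○○○
○○○○○○○
○○○●●○○
○○●○○○○
○○●○●○○
○○○●○●○
○○○○○v○
○○○○○○○
step 22: ○○○○○○○
○○○○○○○
○○○○○○○
○○○●●○○
○○●○○○○
○○●○●○○
○○○●○●○
○○○○<●○
○○○○○○○
step 23: ○○○○○○○
○○○○○○○
○○○○○○○
○○○●●○○
○○●○○○○
○○●○●○○
○○○●^●○
○○○○●●○
○○○○○○○
step 24: ○○○○○○○
○○○○○○○
○○○○○○○
○○○●●○○
○○●○○○○
○○●○●○○
○○○●●>○
○○○○●●○
○○○○○○○
step 25: ○○○○○○○
○○○○○○○
○○○○○○○
○○○●●○○
○○●○○○○
○○●○●^○
○○○●●○○
○○○○●●○
○○○○○○○
step 26: ○○○○○○○
○○○○○○○
○○○○○○○
○○○●●○○
○○●○○○○
○○●○●●>
○○○●●○○
○○○○●●○
○○○○○○○
step 27: ○○○○○○○
○○○○○○○
○○○○○○○
○○○●●○○
○○●○○○○
○○●○●●●
○○○●●○v
○○○○●●○
○○○○○○○
step 28: ○○○○○○○
○○○○○○○
○○○○○○○
○○○●●○○
○○●○○○○
○○●○●●●
○○○●●<●
○○○○●●○
○○○○○○○
step 29: ○○○○○○○
○○○○○○○
○○○○○○○
○○○●●○○
○○●○○○○
○○●○●^●
○○○●●●●
○○○○●●○
○○○○○○○
step 30: ○○○○○○○
○○○○○○○
○○○○○○○
○○○●●○○
○○●○○○○
○○●○<○●
○○○●●●●
○○○○●●○
○○○○○○○
step 31: ○○○○○○○
○○○○○○○
○○○○○○○
○○○●●○○
○○●○○○○
○○●○○○●
○○○●v●●
○○○○●●○
○○○○○○○
step 32: ○○○○○○○
○○○○○○○
○○○○○○○
○○○●●○○
○○●○○○○
○○●○○○●
○○○●○>●
○○○○●●○
○○○○○○○
step 33: ○○○○○○○
○○○○○○○
○○○○○○○
○○○●●○○
○○●○○○○
○○●○○^●
○○○●○○●
○○○○●●○
○○○○○○○
step 34: ○○○○○○○
○○○○○○○
○○○○○○○
○○○●●○○
○○●○○○○
○○●○○●>
○○○●○○●
○○○○●●○
○○○○○○○
step 35: ○○○○○○○
○○○○○○○
○○○○○○○
○○○●●○○
○○●○○○^
○○●○○●○
○○○●○○●
○○○○●●○
○○○○○○○
step 36: ○○○○○○○
○○○○○○○
○○○○○○○
○○○●●○○
>○●○○○●
○○●○○●○
○○○●○○●
○○○○●●○
○○○○○○○
step 37: ○○○○○○○
○○○○○○○
○○○○○○○
○○○●●○○
●○●○○○●
v○●○○●○
○○○●○○●
○○○○●●○
○○○○○○○
step 38: ○○○○○○○
○○○○○○○
○○○○○○○
○○○●●○○
●○●○○○●
●○●○○●<
○○○●○○●
○○○○●●○
○○○○○○○
step 39: ○○○○○○○
○○○○○○○
○○○○○○○
○○○●●○○
●○●○○○^
●○●○○●●
○○○●○○●
○○○○●●○
○○○○○○○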